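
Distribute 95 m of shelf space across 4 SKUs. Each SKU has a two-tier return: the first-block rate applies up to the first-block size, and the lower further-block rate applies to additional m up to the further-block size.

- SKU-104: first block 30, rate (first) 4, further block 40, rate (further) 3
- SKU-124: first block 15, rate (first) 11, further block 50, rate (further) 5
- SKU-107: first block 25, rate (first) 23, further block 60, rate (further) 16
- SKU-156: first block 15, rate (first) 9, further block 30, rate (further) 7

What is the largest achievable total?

Rank every tier by rate: SKU-107/tier1 23 > SKU-107/tier2 16 > SKU-124/tier1 11 > SKU-156/tier1 9 > SKU-156/tier2 7 > SKU-124/tier2 5 > SKU-104/tier1 4 > SKU-104/tier2 3.
SKU-107/tier1 (23): +25 ; 70 left.
SKU-107/tier2 (16): +60 ; 10 left.
SKU-124/tier1: +10 of 15 at 11; pool empty.
Total = 23×25 + 16×60 + 11×10 = 1645.

1645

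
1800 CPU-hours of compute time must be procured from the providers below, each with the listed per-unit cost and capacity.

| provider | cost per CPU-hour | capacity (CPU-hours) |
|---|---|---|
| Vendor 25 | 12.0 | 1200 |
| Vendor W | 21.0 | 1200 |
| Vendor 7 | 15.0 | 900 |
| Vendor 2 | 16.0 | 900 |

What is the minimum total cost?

Use providers in increasing cost order.
Take 1200 from Vendor 25 at 12.0 — need 600 more.
Take 600 from Vendor 7 at 15.0 to finish.
Vendor 2, Vendor W: unused.
Cost = 1200×12.0 + 600×15.0 = 23400.

23400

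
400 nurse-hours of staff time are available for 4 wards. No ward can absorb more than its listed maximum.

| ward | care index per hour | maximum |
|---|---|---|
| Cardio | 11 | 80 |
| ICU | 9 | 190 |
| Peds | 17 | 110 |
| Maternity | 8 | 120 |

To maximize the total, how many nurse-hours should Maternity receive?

Order the wards by care index per hour: Peds 17 > Cardio 11 > ICU 9 > Maternity 8.
Give Peds 110 to hit its cap of 110 → 290 left.
Give Cardio 80 to hit its cap of 80 → 210 left.
ICU: +190 to 190 (cap) → 20 left.
Maternity has room for 120 but only 20 remain, so it gets 20.

20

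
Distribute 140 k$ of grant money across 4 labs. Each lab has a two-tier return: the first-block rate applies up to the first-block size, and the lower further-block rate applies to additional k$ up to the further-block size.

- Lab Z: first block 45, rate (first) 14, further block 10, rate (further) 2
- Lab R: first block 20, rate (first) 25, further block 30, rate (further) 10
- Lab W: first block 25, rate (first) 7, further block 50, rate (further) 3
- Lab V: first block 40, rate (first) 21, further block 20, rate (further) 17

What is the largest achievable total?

2460

Rank every tier by rate: Lab R/first 25 > Lab V/first 21 > Lab V/second 17 > Lab Z/first 14 > Lab R/second 10 > Lab W/first 7 > Lab W/second 3 > Lab Z/second 2.
Fill Lab R first block (20 at 25) — 120 left.
Lab V first at 21: fill all 40 — 80 left.
Lab V second at 17: fill all 20 — 60 left.
Lab Z/first (14): +45 — 15 left.
15 remain; put them into Lab R second at 10.
Total = 25×20 + 21×40 + 17×20 + 14×45 + 10×15 = 2460.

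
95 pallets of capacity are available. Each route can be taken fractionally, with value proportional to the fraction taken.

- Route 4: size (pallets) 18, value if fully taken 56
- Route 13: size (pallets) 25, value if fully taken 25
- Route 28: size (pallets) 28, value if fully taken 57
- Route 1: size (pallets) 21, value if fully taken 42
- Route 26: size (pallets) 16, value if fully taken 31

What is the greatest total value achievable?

198

Sort by value density: Route 4 56/18≈3.11, Route 28 57/28≈2.04, Route 1 42/21≈2, Route 26 31/16≈1.94, Route 13 25/25≈1.
Take all of Route 4 (18 pallets, value 56) — 77 pallets left.
Route 28: take in full, 28 pallets for value 57 — 49 left.
Route 1: take in full, 21 pallets for value 42 — 28 left.
Route 26: take in full, 16 pallets for value 31 — 12 left.
12 pallets left: a 12/25 share of Route 13 gives 25×12/25 = 12.
Total value = 198.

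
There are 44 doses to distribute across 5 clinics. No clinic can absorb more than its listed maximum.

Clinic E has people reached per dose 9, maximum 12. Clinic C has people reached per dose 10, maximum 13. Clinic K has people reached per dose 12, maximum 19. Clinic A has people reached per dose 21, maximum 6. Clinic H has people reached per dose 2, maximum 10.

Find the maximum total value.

538

Rank by people reached per dose: Clinic A 21 > Clinic K 12 > Clinic C 10 > Clinic E 9 > Clinic H 2.
Give Clinic A 6 to hit its cap of 6 → 38 left.
Give Clinic K 19 to hit its cap of 19 → 19 left.
Give Clinic C 13 to hit its cap of 13 → 6 left.
Clinic E: +6 (room for 12) → 6. Pool exhausted.
Total = 9×6 + 10×13 + 12×19 + 21×6 = 538.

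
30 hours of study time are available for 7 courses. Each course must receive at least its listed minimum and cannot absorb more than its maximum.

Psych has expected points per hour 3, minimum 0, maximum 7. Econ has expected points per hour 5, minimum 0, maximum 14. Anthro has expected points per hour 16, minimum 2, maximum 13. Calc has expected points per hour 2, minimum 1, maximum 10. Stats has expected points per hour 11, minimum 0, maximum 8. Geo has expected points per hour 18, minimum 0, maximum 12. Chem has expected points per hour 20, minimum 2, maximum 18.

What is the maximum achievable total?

Meeting every minimum uses 0+0+2+1+0+0+2 = 5 hours, leaving 25.
Rank by expected points per hour: Chem 20 > Geo 18 > Anthro 16 > Stats 11 > Econ 5 > Psych 3 > Calc 2.
Give Chem 16 more to hit its cap of 18 → 9 left.
Only 9 left; Geo takes them to reach 9.
Total = 16×2 + 2×1 + 18×9 + 20×18 = 556.

556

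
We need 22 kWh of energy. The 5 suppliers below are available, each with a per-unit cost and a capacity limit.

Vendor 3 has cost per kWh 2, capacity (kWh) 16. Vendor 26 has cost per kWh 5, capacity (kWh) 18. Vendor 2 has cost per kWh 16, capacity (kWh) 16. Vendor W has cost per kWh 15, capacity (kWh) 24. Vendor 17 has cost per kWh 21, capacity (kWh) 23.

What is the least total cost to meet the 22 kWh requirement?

62

Fill from the cheapest supplier first.
Take 16 from Vendor 3 at 2 — need 6 more.
Vendor 26 (5): take the remaining 6 — done.
Vendor W, Vendor 2, Vendor 17: unused.
Cost = 16×2 + 6×5 = 62.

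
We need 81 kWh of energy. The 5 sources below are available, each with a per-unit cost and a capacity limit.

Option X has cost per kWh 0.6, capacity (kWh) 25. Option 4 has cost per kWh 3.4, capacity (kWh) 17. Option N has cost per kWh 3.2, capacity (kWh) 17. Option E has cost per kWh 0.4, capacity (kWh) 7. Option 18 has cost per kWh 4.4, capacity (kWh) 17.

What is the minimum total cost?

196

Fill from the cheapest source first.
Take 7 from Option E at 0.4 — need 74 more.
Take 25 from Option X at 0.6 — need 49 more.
Option N at 3.2: take all 17 kWh — 32 still needed.
Option 4 (3.4): use full 17 — 15 kWh to go.
Option 18 at 4.4: take 15 of its 17 — requirement met.
Cost = 7×0.4 + 25×0.6 + 17×3.2 + 17×3.4 + 15×4.4 = 196.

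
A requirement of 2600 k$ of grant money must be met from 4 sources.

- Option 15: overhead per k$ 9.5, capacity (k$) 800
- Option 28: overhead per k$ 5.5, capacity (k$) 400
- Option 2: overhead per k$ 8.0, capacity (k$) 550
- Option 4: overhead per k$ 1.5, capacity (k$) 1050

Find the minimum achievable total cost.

13875

Fill from the cheapest source first.
Option 4 at 1.5: take all 1050 k$ → 1550 still needed.
Take 400 from Option 28 at 5.5 → need 1150 more.
Take 550 from Option 2 at 8.0 → need 600 more.
Option 15 (9.5): take the remaining 600 → done.
Cost = 1050×1.5 + 400×5.5 + 550×8.0 + 600×9.5 = 13875.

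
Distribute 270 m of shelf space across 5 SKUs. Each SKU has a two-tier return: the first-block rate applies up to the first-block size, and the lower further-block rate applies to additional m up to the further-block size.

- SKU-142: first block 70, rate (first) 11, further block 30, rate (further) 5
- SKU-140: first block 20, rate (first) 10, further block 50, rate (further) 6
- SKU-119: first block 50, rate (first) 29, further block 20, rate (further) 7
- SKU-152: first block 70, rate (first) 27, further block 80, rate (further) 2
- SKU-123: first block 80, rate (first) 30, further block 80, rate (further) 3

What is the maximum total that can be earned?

Rank every tier by rate: SKU-123/tier1 30 > SKU-119/tier1 29 > SKU-152/tier1 27 > SKU-142/tier1 11 > SKU-140/tier1 10 > SKU-119/tier2 7 > SKU-140/tier2 6 > SKU-142/tier2 5 > SKU-123/tier2 3 > SKU-152/tier2 2.
Fill SKU-123 tier1 block (80 at 30) → 190 left.
SKU-119/tier1 (29): +50 → 140 left.
SKU-152/tier1 (27): +70 → 70 left.
SKU-142 tier1 at 11: fill all 70 → 0 left.
Total = 30×80 + 29×50 + 27×70 + 11×70 = 6510.

6510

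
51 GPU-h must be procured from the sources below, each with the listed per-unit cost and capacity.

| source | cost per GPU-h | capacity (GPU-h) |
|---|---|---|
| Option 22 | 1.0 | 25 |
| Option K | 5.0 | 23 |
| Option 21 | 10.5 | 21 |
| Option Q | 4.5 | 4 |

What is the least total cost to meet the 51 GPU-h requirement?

153

Use sources in increasing cost order.
Option 22 at 1.0: take all 25 GPU-h ; 26 still needed.
Option Q at 4.5: take all 4 GPU-h ; 22 still needed.
Take 22 from Option K at 5.0 to finish.
Option 21: unused.
Cost = 25×1.0 + 4×4.5 + 22×5.0 = 153.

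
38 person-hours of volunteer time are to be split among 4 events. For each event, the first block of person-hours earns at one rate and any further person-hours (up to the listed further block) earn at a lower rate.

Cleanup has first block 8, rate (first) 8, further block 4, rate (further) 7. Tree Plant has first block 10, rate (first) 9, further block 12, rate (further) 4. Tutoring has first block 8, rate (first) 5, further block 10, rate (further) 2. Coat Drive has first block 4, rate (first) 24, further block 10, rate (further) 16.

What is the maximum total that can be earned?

Order all 8 blocks by rate: Coat Drive/tier1 24 > Coat Drive/tier2 16 > Tree Plant/tier1 9 > Cleanup/tier1 8 > Cleanup/tier2 7 > Tutoring/tier1 5 > Tree Plant/tier2 4 > Tutoring/tier2 2.
Coat Drive tier1 at 24: fill all 4 ; 34 left.
Coat Drive/tier2 (16): +10 ; 24 left.
Tree Plant tier1 at 9: fill all 10 ; 14 left.
Fill Cleanup tier1 block (8 at 8) ; 6 left.
Cleanup tier2 at 7: fill all 4 ; 2 left.
2 remain; put them into Tutoring tier1 at 5.
Total = 24×4 + 16×10 + 9×10 + 8×8 + 7×4 + 5×2 = 448.

448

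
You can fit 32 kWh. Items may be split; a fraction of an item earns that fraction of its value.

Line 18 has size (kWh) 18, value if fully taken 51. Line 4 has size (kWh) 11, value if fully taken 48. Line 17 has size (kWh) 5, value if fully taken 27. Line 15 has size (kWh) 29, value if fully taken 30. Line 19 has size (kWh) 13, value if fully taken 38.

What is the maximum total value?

121.5

Sort by value density: Line 17 27/5≈5.4, Line 4 48/11≈4.36, Line 19 38/13≈2.92, Line 18 51/18≈2.83, Line 15 30/29≈1.03.
All 5 kWh of Line 17 fit (value 27) ; 27 remain.
Line 4: take in full, 11 kWh for value 48 ; 16 left.
Take all of Line 19 (13 kWh, value 38) ; 3 kWh left.
Only 3 kWh remain; take 3/18 of Line 18 for value 51×3/18 = 8.5.
Total value = 121.5.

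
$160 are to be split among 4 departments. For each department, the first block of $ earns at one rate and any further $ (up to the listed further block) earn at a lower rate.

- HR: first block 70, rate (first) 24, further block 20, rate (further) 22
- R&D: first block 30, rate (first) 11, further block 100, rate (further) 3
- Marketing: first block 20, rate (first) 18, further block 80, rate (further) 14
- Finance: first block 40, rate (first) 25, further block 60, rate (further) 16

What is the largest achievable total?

3640

Treat each block as its own option and order by rate: Finance/tier1 25 > HR/tier1 24 > HR/tier2 22 > Marketing/tier1 18 > Finance/tier2 16 > Marketing/tier2 14 > R&D/tier1 11 > R&D/tier2 3.
Fill Finance tier1 block (40 at 25) ; 120 left.
HR/tier1 (24): +70 ; 50 left.
HR/tier2 (22): +20 ; 30 left.
Marketing tier1 at 18: fill all 20 ; 10 left.
Finance tier2 at 16: only 10 left, fill 10.
Total = 25×40 + 24×70 + 22×20 + 18×20 + 16×10 = 3640.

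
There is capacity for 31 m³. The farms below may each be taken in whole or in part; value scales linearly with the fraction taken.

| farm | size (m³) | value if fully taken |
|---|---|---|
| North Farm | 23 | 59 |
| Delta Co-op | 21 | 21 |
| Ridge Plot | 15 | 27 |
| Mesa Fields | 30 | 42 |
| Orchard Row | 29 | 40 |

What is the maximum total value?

73.4

Rank by value-to-size ratio: North Farm 59/23≈2.57, Ridge Plot 27/15≈1.8, Mesa Fields 42/30≈1.4, Orchard Row 40/29≈1.38, Delta Co-op 21/21≈1.
All 23 m³ of North Farm fit (value 59) ; 8 remain.
Fill the last 8 m³ with part of Ridge Plot: 8/15 of it earns 14.4.
Total value = 73.4.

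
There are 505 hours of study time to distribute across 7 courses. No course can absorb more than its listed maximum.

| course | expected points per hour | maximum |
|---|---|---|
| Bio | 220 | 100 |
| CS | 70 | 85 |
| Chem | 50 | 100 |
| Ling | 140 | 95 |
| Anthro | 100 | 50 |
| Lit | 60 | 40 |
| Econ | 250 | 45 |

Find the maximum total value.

Rank by expected points per hour: Econ 250 > Bio 220 > Ling 140 > Anthro 100 > CS 70 > Lit 60 > Chem 50.
Give Econ 45 to hit its cap of 45 → 460 left.
Bio takes 100 to reach its cap of 100 → 360 left.
Ling takes 95 to reach its cap of 95 → 265 left.
Anthro takes 50 to reach its cap of 50 → 215 left.
Give CS 85 to hit its cap of 85 → 130 left.
Lit takes 40 to reach its cap of 40 → 90 left.
Only 90 left; Chem takes them to reach 90.
Total = 220×100 + 70×85 + 50×90 + 140×95 + 100×50 + 60×40 + 250×45 = 64400.

64400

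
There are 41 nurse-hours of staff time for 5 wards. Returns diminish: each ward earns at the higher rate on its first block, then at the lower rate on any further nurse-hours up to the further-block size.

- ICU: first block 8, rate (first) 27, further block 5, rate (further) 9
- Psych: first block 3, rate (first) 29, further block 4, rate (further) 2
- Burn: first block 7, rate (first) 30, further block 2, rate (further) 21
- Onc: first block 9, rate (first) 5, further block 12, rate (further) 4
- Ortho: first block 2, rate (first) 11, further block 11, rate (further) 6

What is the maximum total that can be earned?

703

Order all 10 blocks by rate: Burn/first 30 > Psych/first 29 > ICU/first 27 > Burn/second 21 > Ortho/first 11 > ICU/second 9 > Ortho/second 6 > Onc/first 5 > Onc/second 4 > Psych/second 2.
Fill Burn first block (7 at 30) — 34 left.
Fill Psych first block (3 at 29) — 31 left.
Fill ICU first block (8 at 27) — 23 left.
Burn second at 21: fill all 2 — 21 left.
Ortho first at 11: fill all 2 — 19 left.
ICU second at 9: fill all 5 — 14 left.
Ortho/second (6): +11 — 3 left.
Onc/first: +3 of 9 at 5; pool empty.
Total = 30×7 + 29×3 + 27×8 + 21×2 + 11×2 + 9×5 + 6×11 + 5×3 = 703.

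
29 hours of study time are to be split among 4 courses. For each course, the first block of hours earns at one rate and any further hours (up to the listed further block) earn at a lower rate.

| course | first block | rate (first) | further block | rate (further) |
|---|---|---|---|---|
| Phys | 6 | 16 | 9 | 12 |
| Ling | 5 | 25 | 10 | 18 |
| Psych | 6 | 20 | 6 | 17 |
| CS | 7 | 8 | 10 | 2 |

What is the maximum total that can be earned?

Order all 8 blocks by rate: Ling/first 25 > Psych/first 20 > Ling/second 18 > Psych/second 17 > Phys/first 16 > Phys/second 12 > CS/first 8 > CS/second 2.
Ling first at 25: fill all 5 — 24 left.
Psych/first (20): +6 — 18 left.
Ling second at 18: fill all 10 — 8 left.
Fill Psych second block (6 at 17) — 2 left.
2 remain; put them into Phys first at 16.
Total = 25×5 + 20×6 + 18×10 + 17×6 + 16×2 = 559.

559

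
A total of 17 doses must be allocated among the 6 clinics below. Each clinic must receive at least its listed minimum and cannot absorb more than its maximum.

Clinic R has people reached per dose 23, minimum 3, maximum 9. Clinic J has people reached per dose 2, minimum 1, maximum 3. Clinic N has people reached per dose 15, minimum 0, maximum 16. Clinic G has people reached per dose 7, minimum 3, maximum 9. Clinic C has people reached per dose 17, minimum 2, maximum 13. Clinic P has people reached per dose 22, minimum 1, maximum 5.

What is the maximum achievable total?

Meeting every minimum uses 3+1+0+3+2+1 = 10 doses, leaving 7.
Highest people reached per dose first: Clinic R 23 > Clinic P 22 > Clinic C 17 > Clinic N 15 > Clinic G 7 > Clinic J 2.
Clinic R takes 6 more to reach its cap of 9 — 1 left.
Only 1 left; Clinic P takes them to reach 2.
Total = 23×9 + 2×1 + 7×3 + 17×2 + 22×2 = 308.

308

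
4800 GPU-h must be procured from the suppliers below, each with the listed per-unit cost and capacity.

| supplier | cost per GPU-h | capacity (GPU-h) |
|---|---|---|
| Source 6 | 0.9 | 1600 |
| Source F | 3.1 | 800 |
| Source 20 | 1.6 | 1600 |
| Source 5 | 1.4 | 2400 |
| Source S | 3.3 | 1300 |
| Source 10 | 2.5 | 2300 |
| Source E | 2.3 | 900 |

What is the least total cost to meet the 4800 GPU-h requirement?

Fill from the cheapest supplier first.
Source 6 (0.9): use full 1600 — 3200 GPU-h to go.
Source 5 (1.4): use full 2400 — 800 GPU-h to go.
Source 20 at 1.6: take 800 of its 1600 — requirement met.
Source E, Source 10, Source F, Source S: unused.
Cost = 1600×0.9 + 2400×1.4 + 800×1.6 = 6080.

6080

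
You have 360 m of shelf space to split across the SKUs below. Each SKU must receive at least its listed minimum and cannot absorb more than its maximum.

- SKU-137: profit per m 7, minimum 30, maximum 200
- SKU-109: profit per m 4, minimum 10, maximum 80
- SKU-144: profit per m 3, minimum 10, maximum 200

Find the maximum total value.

1960

Meeting every minimum uses 30+10+10 = 50 m, leaving 310.
Rank by profit per m: SKU-137 7 > SKU-109 4 > SKU-144 3.
Give SKU-137 170 more to hit its cap of 200 — 140 left.
SKU-109: +70 to 80 (cap) — 70 left.
SKU-144: +70 (room for 190) → 80. Pool exhausted.
Total = 7×200 + 4×80 + 3×80 = 1960.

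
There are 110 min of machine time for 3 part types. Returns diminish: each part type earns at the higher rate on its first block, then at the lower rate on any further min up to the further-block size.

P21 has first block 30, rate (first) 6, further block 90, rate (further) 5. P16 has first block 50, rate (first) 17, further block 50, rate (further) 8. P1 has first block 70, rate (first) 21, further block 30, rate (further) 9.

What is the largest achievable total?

Treat each block as its own option and order by rate: P1/T1 21 > P16/T1 17 > P1/T2 9 > P16/T2 8 > P21/T1 6 > P21/T2 5.
P1 T1 at 21: fill all 70 → 40 left.
40 remain; put them into P16 T1 at 17.
Total = 21×70 + 17×40 = 2150.

2150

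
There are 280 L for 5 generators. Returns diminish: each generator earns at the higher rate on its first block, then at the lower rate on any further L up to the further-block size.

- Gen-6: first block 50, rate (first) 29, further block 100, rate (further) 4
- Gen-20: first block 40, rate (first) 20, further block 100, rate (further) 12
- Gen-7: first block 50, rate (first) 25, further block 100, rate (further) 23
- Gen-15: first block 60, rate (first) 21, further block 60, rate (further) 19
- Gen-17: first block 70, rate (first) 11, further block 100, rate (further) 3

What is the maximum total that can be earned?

Treat each block as its own option and order by rate: Gen-6/tier1 29 > Gen-7/tier1 25 > Gen-7/tier2 23 > Gen-15/tier1 21 > Gen-20/tier1 20 > Gen-15/tier2 19 > Gen-20/tier2 12 > Gen-17/tier1 11 > Gen-6/tier2 4 > Gen-17/tier2 3.
Gen-6 tier1 at 29: fill all 50 — 230 left.
Gen-7/tier1 (25): +50 — 180 left.
Gen-7 tier2 at 23: fill all 100 — 80 left.
Fill Gen-15 tier1 block (60 at 21) — 20 left.
Gen-20 tier1 at 20: only 20 left, fill 20.
Total = 29×50 + 25×50 + 23×100 + 21×60 + 20×20 = 6660.

6660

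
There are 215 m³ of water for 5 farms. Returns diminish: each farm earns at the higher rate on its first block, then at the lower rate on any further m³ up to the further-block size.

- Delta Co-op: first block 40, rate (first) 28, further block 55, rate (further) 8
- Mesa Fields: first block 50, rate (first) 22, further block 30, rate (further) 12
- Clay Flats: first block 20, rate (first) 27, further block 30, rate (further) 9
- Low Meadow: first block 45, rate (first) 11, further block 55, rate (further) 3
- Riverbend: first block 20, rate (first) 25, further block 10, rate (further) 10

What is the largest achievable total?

4215

Rank every tier by rate: Delta Co-op/tier1 28 > Clay Flats/tier1 27 > Riverbend/tier1 25 > Mesa Fields/tier1 22 > Mesa Fields/tier2 12 > Low Meadow/tier1 11 > Riverbend/tier2 10 > Clay Flats/tier2 9 > Delta Co-op/tier2 8 > Low Meadow/tier2 3.
Delta Co-op/tier1 (28): +40 — 175 left.
Clay Flats/tier1 (27): +20 — 155 left.
Riverbend tier1 at 25: fill all 20 — 135 left.
Mesa Fields/tier1 (22): +50 — 85 left.
Mesa Fields/tier2 (12): +30 — 55 left.
Fill Low Meadow tier1 block (45 at 11) — 10 left.
Riverbend tier2 at 10: fill all 10 — 0 left.
Total = 28×40 + 27×20 + 25×20 + 22×50 + 12×30 + 11×45 + 10×10 = 4215.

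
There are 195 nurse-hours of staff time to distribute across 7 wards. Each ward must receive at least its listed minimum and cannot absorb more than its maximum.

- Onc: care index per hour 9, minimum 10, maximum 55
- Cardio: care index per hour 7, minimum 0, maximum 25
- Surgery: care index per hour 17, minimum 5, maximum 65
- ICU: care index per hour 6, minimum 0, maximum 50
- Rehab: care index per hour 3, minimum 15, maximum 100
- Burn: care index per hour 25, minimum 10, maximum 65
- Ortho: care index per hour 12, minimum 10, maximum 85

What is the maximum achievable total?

Meeting every minimum uses 10+0+5+0+15+10+10 = 50 nurse-hours, leaving 145.
Highest care index per hour first: Burn 25 > Surgery 17 > Ortho 12 > Onc 9 > Cardio 7 > ICU 6 > Rehab 3.
Burn: +55 to 65 (cap) → 90 left.
Surgery: +60 to 65 (cap) → 30 left.
Ortho has room for 75 more but only 30 remain, so it gets 40.
Total = 9×10 + 17×65 + 3×15 + 25×65 + 12×40 = 3345.

3345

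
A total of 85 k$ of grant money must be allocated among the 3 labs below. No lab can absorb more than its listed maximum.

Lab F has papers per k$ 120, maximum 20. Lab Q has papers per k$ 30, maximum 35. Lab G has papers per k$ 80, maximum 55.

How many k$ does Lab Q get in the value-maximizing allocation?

10

Order the labs by papers per k$: Lab F 120 > Lab G 80 > Lab Q 30.
Lab F: +20 to 20 (cap) — 65 left.
Lab G: +55 to 55 (cap) — 10 left.
Only 10 left; Lab Q takes them to reach 10.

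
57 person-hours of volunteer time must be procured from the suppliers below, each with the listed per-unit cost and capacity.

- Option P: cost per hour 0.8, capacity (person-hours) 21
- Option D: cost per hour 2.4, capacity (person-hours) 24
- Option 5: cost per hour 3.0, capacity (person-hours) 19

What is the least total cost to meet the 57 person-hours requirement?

110.4

Cheapest first:
Take 21 from Option P at 0.8 → need 36 more.
Take 24 from Option D at 2.4 → need 12 more.
Take 12 from Option 5 at 3.0 to finish.
Cost = 21×0.8 + 24×2.4 + 12×3.0 = 110.4.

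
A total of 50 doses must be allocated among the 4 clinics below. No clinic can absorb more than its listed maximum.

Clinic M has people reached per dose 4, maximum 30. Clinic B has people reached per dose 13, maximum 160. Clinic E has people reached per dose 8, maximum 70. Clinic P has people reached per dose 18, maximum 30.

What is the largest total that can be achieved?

800

Highest people reached per dose first: Clinic P 18 > Clinic B 13 > Clinic E 8 > Clinic M 4.
Clinic P takes 30 to reach its cap of 30 — 20 left.
Clinic B: +20 (room for 160) → 20. Pool exhausted.
Total = 13×20 + 18×30 = 800.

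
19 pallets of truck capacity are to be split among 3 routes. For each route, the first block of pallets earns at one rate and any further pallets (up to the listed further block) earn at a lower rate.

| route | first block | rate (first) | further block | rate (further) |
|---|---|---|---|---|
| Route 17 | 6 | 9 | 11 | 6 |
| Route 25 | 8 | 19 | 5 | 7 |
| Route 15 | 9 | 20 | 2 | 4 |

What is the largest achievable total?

350

Rank every tier by rate: Route 15/T1 20 > Route 25/T1 19 > Route 17/T1 9 > Route 25/T2 7 > Route 17/T2 6 > Route 15/T2 4.
Fill Route 15 T1 block (9 at 20) ; 10 left.
Fill Route 25 T1 block (8 at 19) ; 2 left.
Route 17 T1 at 9: only 2 left, fill 2.
Total = 20×9 + 19×8 + 9×2 = 350.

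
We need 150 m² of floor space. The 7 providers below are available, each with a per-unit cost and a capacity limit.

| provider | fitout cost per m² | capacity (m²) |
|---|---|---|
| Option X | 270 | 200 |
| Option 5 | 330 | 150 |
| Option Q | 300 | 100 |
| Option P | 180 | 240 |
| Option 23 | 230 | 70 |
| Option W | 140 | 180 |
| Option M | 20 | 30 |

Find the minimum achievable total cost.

17400

Use providers in increasing cost order.
Take 30 from Option M at 20 → need 120 more.
Take 120 from Option W at 140 to finish.
Option P, Option 23, Option X, Option Q, Option 5: unused.
Cost = 30×20 + 120×140 = 17400.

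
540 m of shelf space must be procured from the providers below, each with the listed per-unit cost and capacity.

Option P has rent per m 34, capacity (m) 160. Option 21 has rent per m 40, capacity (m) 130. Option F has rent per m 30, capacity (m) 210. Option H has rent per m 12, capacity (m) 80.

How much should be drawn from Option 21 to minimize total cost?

Fill from the cheapest provider first.
Take 80 from Option H at 12 ; need 460 more.
Option F at 30: take all 210 m ; 250 still needed.
Option P (34): use full 160 ; 90 m to go.
Take 90 from Option 21 at 40 to finish.

90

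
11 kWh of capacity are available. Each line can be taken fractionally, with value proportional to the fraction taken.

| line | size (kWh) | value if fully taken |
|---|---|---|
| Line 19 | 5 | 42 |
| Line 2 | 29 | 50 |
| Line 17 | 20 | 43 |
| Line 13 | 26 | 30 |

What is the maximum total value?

Rank by value-to-size ratio: Line 19 42/5≈8.4, Line 17 43/20≈2.15, Line 2 50/29≈1.72, Line 13 30/26≈1.15.
Line 19: take in full, 5 kWh for value 42 ; 6 left.
Only 6 kWh remain; take 6/20 of Line 17 for value 43×6/20 = 12.9.
Total value = 54.9.

54.9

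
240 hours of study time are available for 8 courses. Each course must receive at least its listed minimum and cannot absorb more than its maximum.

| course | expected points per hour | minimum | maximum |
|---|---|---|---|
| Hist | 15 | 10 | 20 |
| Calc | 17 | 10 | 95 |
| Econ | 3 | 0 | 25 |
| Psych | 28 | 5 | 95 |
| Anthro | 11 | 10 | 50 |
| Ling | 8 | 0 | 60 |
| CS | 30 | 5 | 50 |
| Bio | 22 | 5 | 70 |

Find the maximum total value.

Meeting every minimum uses 10+10+0+5+10+0+5+5 = 45 hours, leaving 195.
Rank by expected points per hour: CS 30 > Psych 28 > Bio 22 > Calc 17 > Hist 15 > Anthro 11 > Ling 8 > Econ 3.
CS takes 45 more to reach its cap of 50 ; 150 left.
Give Psych 90 more to hit its cap of 95 ; 60 left.
Bio has room for 65 more but only 60 remain, so it gets 65.
Total = 15×10 + 17×10 + 28×95 + 11×10 + 30×50 + 22×65 = 6020.

6020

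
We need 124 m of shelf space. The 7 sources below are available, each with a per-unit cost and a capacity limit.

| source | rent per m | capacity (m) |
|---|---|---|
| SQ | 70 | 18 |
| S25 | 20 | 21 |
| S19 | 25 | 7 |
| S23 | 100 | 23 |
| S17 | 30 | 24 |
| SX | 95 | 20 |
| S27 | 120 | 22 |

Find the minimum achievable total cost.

Cheapest first:
S25 (20): use full 21 → 103 m to go.
S19 at 25: take all 7 m → 96 still needed.
Take 24 from S17 at 30 → need 72 more.
SQ at 70: take all 18 m → 54 still needed.
SX (95): use full 20 → 34 m to go.
S23 (100): use full 23 → 11 m to go.
Take 11 from S27 at 120 to finish.
Cost = 21×20 + 7×25 + 24×30 + 18×70 + 20×95 + 23×100 + 11×120 = 8095.

8095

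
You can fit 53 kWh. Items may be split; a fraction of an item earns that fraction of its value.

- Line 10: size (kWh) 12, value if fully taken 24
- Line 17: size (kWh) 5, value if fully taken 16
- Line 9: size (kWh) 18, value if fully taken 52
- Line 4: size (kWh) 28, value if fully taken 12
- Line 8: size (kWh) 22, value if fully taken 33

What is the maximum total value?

Best value per unit of size first: Line 17 16/5≈3.2, Line 9 52/18≈2.89, Line 10 24/12≈2, Line 8 33/22≈1.5, Line 4 12/28≈0.429.
Line 17: take in full, 5 kWh for value 16 → 48 left.
All 18 kWh of Line 9 fit (value 52) → 30 remain.
All 12 kWh of Line 10 fit (value 24) → 18 remain.
Only 18 kWh remain; take 18/22 of Line 8 for value 33×18/22 = 27.
Total value = 119.

119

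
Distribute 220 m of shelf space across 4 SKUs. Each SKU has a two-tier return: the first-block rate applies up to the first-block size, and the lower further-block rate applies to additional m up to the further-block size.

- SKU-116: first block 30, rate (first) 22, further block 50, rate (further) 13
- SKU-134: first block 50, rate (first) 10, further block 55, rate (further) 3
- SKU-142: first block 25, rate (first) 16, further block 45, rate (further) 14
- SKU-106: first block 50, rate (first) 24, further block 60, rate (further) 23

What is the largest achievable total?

4400

Treat each block as its own option and order by rate: SKU-106/tier1 24 > SKU-106/tier2 23 > SKU-116/tier1 22 > SKU-142/tier1 16 > SKU-142/tier2 14 > SKU-116/tier2 13 > SKU-134/tier1 10 > SKU-134/tier2 3.
Fill SKU-106 tier1 block (50 at 24) ; 170 left.
SKU-106 tier2 at 23: fill all 60 ; 110 left.
SKU-116/tier1 (22): +30 ; 80 left.
Fill SKU-142 tier1 block (25 at 16) ; 55 left.
SKU-142/tier2 (14): +45 ; 10 left.
SKU-116/tier2: +10 of 50 at 13; pool empty.
Total = 24×50 + 23×60 + 22×30 + 16×25 + 14×45 + 13×10 = 4400.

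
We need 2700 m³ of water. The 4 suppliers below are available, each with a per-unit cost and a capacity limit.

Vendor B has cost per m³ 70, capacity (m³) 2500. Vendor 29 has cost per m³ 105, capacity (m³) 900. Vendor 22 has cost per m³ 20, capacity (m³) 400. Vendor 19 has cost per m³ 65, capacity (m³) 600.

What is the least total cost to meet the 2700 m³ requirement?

166000

Use suppliers in increasing cost order.
Vendor 22 at 20: take all 400 m³ ; 2300 still needed.
Vendor 19 at 65: take all 600 m³ ; 1700 still needed.
Take 1700 from Vendor B at 70 to finish.
Vendor 29: unused.
Cost = 400×20 + 600×65 + 1700×70 = 166000.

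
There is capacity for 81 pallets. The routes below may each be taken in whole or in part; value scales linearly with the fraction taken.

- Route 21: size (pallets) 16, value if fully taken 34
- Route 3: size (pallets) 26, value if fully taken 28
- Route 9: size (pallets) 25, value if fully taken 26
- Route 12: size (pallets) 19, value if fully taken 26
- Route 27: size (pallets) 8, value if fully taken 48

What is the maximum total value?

Best value per unit of size first: Route 27 48/8≈6, Route 21 34/16≈2.12, Route 12 26/19≈1.37, Route 3 28/26≈1.08, Route 9 26/25≈1.04.
All 8 pallets of Route 27 fit (value 48) → 73 remain.
Route 21: take in full, 16 pallets for value 34 → 57 left.
All 19 pallets of Route 12 fit (value 26) → 38 remain.
Take all of Route 3 (26 pallets, value 28) → 12 pallets left.
Fill the last 12 pallets with part of Route 9: 12/25 of it earns 12.48.
Total value = 148.48.

148.48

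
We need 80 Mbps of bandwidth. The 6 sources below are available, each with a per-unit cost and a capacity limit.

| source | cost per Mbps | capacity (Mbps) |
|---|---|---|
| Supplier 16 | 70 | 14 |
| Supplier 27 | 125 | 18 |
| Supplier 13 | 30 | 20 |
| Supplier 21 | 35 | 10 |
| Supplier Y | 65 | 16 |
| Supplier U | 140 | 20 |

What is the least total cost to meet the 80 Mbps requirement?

5500

Use sources in increasing cost order.
Take 20 from Supplier 13 at 30 — need 60 more.
Supplier 21 (35): use full 10 — 50 Mbps to go.
Supplier Y (65): use full 16 — 34 Mbps to go.
Supplier 16 at 70: take all 14 Mbps — 20 still needed.
Supplier 27 (125): use full 18 — 2 Mbps to go.
Supplier U at 140: take 2 of its 20 — requirement met.
Cost = 20×30 + 10×35 + 16×65 + 14×70 + 18×125 + 2×140 = 5500.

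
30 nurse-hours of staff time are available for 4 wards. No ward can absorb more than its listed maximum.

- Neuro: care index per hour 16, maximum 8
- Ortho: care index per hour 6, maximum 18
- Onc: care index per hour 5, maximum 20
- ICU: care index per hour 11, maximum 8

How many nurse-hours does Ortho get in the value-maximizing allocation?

14

Rank by care index per hour: Neuro 16 > ICU 11 > Ortho 6 > Onc 5.
Give Neuro 8 to hit its cap of 8 → 22 left.
ICU takes 8 to reach its cap of 8 → 14 left.
Only 14 left; Ortho takes them to reach 14.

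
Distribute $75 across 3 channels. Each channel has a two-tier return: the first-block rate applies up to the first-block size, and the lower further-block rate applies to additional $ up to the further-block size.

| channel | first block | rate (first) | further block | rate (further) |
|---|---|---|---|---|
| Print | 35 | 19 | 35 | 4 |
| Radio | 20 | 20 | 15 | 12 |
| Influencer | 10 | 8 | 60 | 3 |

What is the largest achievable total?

1285

Rank every tier by rate: Radio/first 20 > Print/first 19 > Radio/second 12 > Influencer/first 8 > Print/second 4 > Influencer/second 3.
Fill Radio first block (20 at 20) — 55 left.
Fill Print first block (35 at 19) — 20 left.
Fill Radio second block (15 at 12) — 5 left.
Influencer first at 8: only 5 left, fill 5.
Total = 20×20 + 19×35 + 12×15 + 8×5 = 1285.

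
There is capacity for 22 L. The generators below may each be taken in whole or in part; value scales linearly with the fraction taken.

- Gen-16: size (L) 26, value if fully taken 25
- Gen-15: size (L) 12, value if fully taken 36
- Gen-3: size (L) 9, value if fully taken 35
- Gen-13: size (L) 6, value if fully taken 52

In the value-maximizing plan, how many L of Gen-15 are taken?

Rank by value-to-size ratio: Gen-13 52/6≈8.67, Gen-3 35/9≈3.89, Gen-15 36/12≈3, Gen-16 25/26≈0.962.
All 6 L of Gen-13 fit (value 52) ; 16 remain.
Gen-3: take in full, 9 L for value 35 ; 7 left.
Fill the last 7 L with part of Gen-15: 7/12 of it earns 21.

7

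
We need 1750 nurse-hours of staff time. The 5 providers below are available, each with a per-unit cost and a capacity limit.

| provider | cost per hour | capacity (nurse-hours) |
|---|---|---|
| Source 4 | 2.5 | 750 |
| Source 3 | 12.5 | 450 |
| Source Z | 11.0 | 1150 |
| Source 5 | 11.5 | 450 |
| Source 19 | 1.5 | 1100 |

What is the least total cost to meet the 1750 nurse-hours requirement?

Use providers in increasing cost order.
Take 1100 from Source 19 at 1.5 — need 650 more.
Source 4 (2.5): take the remaining 650 — done.
Source Z, Source 5, Source 3: unused.
Cost = 1100×1.5 + 650×2.5 = 3275.

3275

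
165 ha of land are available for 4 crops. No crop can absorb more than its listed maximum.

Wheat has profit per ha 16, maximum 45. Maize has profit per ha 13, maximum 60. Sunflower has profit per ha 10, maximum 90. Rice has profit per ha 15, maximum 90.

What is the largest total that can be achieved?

2460

Rank by profit per ha: Wheat 16 > Rice 15 > Maize 13 > Sunflower 10.
Wheat takes 45 to reach its cap of 45 — 120 left.
Give Rice 90 to hit its cap of 90 — 30 left.
Maize: +30 (room for 60) → 30. Pool exhausted.
Total = 16×45 + 13×30 + 15×90 = 2460.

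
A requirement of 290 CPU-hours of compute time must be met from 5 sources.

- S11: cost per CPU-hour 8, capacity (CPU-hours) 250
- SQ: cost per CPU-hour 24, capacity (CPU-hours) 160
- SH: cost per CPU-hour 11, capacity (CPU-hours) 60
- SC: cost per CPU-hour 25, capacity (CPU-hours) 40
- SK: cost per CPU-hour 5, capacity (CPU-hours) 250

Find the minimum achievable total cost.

1570

Fill from the cheapest source first.
SK (5): use full 250 → 40 CPU-hours to go.
S11 (8): take the remaining 40 → done.
SH, SQ, SC: unused.
Cost = 250×5 + 40×8 = 1570.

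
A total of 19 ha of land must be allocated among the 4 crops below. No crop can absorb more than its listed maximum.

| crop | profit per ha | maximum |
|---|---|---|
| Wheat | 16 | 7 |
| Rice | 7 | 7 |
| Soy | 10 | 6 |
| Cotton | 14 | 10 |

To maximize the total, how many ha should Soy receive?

2

Order the crops by profit per ha: Wheat 16 > Cotton 14 > Soy 10 > Rice 7.
Give Wheat 7 to hit its cap of 7 — 12 left.
Cotton: +10 to 10 (cap) — 2 left.
Only 2 left; Soy takes them to reach 2.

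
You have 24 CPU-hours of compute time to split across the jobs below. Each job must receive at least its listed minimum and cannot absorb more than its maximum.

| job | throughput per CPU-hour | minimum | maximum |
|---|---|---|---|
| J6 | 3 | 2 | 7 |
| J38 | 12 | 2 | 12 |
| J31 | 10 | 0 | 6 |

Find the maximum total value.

Meeting every minimum uses 2+2+0 = 4 CPU-hours, leaving 20.
Highest throughput per CPU-hour first: J38 12 > J31 10 > J6 3.
J38: +10 to 12 (cap) → 10 left.
Give J31 6 more to hit its cap of 6 → 4 left.
J6 has room for 5 more but only 4 remain, so it gets 6.
Total = 3×6 + 12×12 + 10×6 = 222.

222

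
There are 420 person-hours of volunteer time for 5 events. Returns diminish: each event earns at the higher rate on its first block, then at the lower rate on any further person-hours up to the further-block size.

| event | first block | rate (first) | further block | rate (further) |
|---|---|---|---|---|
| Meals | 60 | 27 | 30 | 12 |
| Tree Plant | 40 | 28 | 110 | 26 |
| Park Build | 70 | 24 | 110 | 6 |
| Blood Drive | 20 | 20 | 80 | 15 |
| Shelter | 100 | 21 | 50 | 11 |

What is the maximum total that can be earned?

Treat each block as its own option and order by rate: Tree Plant/first 28 > Meals/first 27 > Tree Plant/second 26 > Park Build/first 24 > Shelter/first 21 > Blood Drive/first 20 > Blood Drive/second 15 > Meals/second 12 > Shelter/second 11 > Park Build/second 6.
Tree Plant first at 28: fill all 40 ; 380 left.
Fill Meals first block (60 at 27) ; 320 left.
Tree Plant second at 26: fill all 110 ; 210 left.
Park Build/first (24): +70 ; 140 left.
Shelter first at 21: fill all 100 ; 40 left.
Fill Blood Drive first block (20 at 20) ; 20 left.
20 remain; put them into Blood Drive second at 15.
Total = 28×40 + 27×60 + 26×110 + 24×70 + 21×100 + 20×20 + 15×20 = 10080.

10080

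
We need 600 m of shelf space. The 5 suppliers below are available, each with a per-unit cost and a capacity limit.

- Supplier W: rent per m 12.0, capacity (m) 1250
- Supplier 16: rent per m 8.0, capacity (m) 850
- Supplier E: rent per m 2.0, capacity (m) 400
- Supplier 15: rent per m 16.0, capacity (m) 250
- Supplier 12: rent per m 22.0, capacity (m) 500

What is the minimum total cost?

Use suppliers in increasing cost order.
Supplier E (2.0): use full 400 ; 200 m to go.
Take 200 from Supplier 16 at 8.0 to finish.
Supplier W, Supplier 15, Supplier 12: unused.
Cost = 400×2.0 + 200×8.0 = 2400.

2400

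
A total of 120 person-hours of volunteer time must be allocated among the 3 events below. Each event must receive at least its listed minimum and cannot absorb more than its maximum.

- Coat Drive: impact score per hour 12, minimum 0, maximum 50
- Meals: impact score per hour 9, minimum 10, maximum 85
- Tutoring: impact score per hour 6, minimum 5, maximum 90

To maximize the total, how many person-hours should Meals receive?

Meeting every minimum uses 0+10+5 = 15 person-hours, leaving 105.
Rank by impact score per hour: Coat Drive 12 > Meals 9 > Tutoring 6.
Coat Drive: +50 to 50 (cap) — 55 left.
Meals: +55 (room for 75) → 65. Pool exhausted.

65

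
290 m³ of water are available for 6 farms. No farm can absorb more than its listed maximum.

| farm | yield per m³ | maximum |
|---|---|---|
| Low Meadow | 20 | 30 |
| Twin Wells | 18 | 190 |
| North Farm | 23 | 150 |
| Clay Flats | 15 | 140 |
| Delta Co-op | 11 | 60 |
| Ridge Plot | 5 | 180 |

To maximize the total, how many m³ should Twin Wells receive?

110

Rank by yield per m³: North Farm 23 > Low Meadow 20 > Twin Wells 18 > Clay Flats 15 > Delta Co-op 11 > Ridge Plot 5.
North Farm takes 150 to reach its cap of 150 ; 140 left.
Low Meadow: +30 to 30 (cap) ; 110 left.
Twin Wells: +110 (room for 190) → 110. Pool exhausted.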